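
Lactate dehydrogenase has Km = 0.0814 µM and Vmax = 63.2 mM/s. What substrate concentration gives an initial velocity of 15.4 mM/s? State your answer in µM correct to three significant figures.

0.0262 µM

The required fractional saturation is v/Vmax = 15.4/63.2 = 0.2437.
Then [S]/(Km+[S]) = 0.2437 ⇒ [S] = 0.0814 × 0.2437/(1 − 0.2437) = 0.0262 µM.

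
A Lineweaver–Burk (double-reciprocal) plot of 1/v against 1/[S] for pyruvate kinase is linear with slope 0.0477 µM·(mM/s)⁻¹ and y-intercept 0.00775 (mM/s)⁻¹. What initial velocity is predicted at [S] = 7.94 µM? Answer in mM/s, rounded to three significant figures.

The y-intercept is 1/Vmax, so Vmax = 1/0.00775 = 129 mM/s.
The slope is Km/Vmax, so Km = 0.0477 × 129 = 6.15 µM.
Then v = 129 × 7.94/(6.15 + 7.94) = 72.7 mM/s.

72.7 mM/s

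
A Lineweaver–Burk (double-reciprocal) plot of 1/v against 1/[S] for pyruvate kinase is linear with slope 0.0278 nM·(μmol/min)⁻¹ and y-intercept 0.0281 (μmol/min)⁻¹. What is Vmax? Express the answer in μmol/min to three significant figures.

35.6 μmol/min

The y-intercept of a Lineweaver–Burk plot equals 1/Vmax, so Vmax = 1/0.0281 = 35.6 μmol/min.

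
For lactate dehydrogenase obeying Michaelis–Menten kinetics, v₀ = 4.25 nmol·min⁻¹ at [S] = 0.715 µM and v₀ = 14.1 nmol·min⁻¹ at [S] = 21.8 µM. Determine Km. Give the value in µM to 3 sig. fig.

1.86 µM

From v = Vmax[S]/(Km+[S]), each point gives Vmax = v(Km+[S])/[S].
Equating: 4.25(Km+0.715)/0.715 = 14.1(Km+21.8)/21.8.
5.944·Km + 4.25 = 0.6468·Km + 14.1, so (5.944 − 0.6468)·Km = 14.1 − 4.25.
Km = 9.850/5.297 = 1.86 µM; then Vmax = 4.25(1.86+0.715)/0.715 = 15.3 nmol·min⁻¹.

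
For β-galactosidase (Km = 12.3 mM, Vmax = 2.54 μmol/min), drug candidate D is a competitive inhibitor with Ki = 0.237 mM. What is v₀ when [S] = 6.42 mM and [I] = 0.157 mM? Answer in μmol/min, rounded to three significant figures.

0.607 μmol/min

With α = 1 + [I]/Ki = 1 + 0.157/0.237 = 1.662, the competitive rate law is v = Vmax[S] / (αKm + [S]).
v = 2.54×6.42 / (1.662×12.3 + 6.42) = 16.31/26.87 = 0.607 μmol/min.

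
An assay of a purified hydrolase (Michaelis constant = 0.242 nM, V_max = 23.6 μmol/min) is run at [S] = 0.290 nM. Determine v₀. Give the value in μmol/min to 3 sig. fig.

12.9 μmol/min

v = Vmax·[S]/(Km + [S]) = 23.6 × 0.290 / (0.242 + 0.290)
  = 6.844 / 0.5320 = 12.9 μmol/min.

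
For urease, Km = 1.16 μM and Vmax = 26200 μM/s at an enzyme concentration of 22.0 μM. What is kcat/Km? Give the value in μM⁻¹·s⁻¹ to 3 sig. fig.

kcat = Vmax/[E]total = 26200/22.0 = 1190 s⁻¹.
kcat/Km = 1190/1.16 = 1030 μM⁻¹·s⁻¹.

1030 μM⁻¹·s⁻¹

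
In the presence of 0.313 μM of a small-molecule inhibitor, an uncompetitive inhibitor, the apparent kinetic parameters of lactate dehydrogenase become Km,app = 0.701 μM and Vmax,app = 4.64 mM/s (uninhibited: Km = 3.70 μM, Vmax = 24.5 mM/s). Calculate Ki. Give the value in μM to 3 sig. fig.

0.0731 μM

Uncompetitive: Vmax,app = Vmax/α (and Km,app = Km/α) with α = 1 + [I]/Ki.
α = Vmax/Vmax,app = 24.5/4.64 = 5.280.
Ki = [I]/(α − 1) = 0.313/4.280 = 0.0731 μM.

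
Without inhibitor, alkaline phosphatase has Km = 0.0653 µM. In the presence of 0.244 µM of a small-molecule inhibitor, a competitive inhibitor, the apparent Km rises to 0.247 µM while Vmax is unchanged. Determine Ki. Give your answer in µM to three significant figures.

Competitive: Km,app = α·Km with α = 1 + [I]/Ki.
α = Km,app/Km = 0.247/0.0653 = 3.783.
Ki = [I]/(α − 1) = 0.244/2.783 = 0.0877 µM.

0.0877 µM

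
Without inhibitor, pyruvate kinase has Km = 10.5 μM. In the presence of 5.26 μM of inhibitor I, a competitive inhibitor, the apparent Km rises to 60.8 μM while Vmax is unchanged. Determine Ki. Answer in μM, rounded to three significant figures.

Competitive: Km,app = α·Km with α = 1 + [I]/Ki.
α = Km,app/Km = 60.8/10.5 = 5.790.
Ki = [I]/(α − 1) = 5.26/4.790 = 1.10 μM.

1.10 μM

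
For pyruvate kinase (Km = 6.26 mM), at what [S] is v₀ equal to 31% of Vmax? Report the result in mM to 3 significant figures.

v/Vmax = [S]/(Km+[S]) = 0.31, so [S] = Km·0.31/(1 − 0.31) = 6.26 × 0.4493.
[S] = 2.81 mM.

2.81 mM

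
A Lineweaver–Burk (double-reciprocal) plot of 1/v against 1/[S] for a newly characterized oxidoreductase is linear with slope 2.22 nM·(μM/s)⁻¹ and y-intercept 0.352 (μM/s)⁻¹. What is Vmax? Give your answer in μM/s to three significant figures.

The y-intercept of a Lineweaver–Burk plot equals 1/Vmax, so Vmax = 1/0.352 = 2.84 μM/s.

2.84 μM/s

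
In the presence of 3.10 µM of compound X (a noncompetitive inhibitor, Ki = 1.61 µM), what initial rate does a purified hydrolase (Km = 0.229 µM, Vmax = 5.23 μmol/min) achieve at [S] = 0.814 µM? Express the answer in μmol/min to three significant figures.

1.40 μmol/min

α = 1 + [I]/Ki = 1 + 3.10/1.61 = 2.925.
For a noncompetitive inhibitor, Vmax is reduced to Vmax/α while Km is unchanged: Km,app = 0.229 µM, Vmax,app = 1.79 μmol/min.
v = Vmax,app·[S]/(Km,app + [S]) = 1.79 × 0.814/(0.229 + 0.814) = 1.40 μmol/min.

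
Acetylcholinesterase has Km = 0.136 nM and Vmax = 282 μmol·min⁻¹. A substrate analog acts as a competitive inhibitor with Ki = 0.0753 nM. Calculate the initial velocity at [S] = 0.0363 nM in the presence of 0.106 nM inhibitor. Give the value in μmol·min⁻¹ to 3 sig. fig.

With α = 1 + [I]/Ki = 1 + 0.106/0.0753 = 2.408, the competitive rate law is v = Vmax[S] / (αKm + [S]).
v = 282×0.0363 / (2.408×0.136 + 0.0363) = 10.24/0.3637 = 28.1 μmol·min⁻¹.

28.1 μmol·min⁻¹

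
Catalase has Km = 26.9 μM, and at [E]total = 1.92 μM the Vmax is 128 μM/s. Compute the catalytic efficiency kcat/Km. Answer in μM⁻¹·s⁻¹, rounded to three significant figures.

kcat = Vmax/[E]total = 128/1.92 = 66.7 s⁻¹.
kcat/Km = 66.7/26.9 = 2.48 μM⁻¹·s⁻¹.

2.48 μM⁻¹·s⁻¹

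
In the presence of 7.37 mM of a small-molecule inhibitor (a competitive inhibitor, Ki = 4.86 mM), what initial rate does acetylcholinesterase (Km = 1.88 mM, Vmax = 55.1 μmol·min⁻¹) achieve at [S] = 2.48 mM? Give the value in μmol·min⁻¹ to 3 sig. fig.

With α = 1 + [I]/Ki = 1 + 7.37/4.86 = 2.516, the competitive rate law is v = Vmax[S] / (αKm + [S]).
v = 55.1×2.48 / (2.516×1.88 + 2.48) = 136.6/7.211 = 19.0 μmol·min⁻¹.

19.0 μmol·min⁻¹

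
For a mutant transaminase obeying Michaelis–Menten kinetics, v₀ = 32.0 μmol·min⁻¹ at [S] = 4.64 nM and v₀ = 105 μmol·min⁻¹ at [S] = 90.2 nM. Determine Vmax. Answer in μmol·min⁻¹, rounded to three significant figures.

120 μmol·min⁻¹

In reciprocal form, 1/v = (Km/Vmax)·(1/[S]) + 1/Vmax. The two points give (1/[S], 1/v) = (0.2155, 0.03125) and (0.01109, 0.009524).
Slope = (0.03125 − 0.009524)/(0.2155 − 0.01109) = 0.1063; intercept = 0.03125 − 0.1063×0.2155 = 0.008346.
Vmax = 1/intercept = 120 μmol·min⁻¹; Km = slope × Vmax = 0.1063 × 120 = 12.7 nM.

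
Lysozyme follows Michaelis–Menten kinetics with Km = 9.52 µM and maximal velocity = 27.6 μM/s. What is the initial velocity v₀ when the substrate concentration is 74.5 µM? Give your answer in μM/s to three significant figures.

[S]/(Km+[S]) = 74.5/84.02 = 0.8867, the fractional saturation.
v = 0.8867 × Vmax = 0.8867 × 27.6 = 24.5 μM/s.

24.5 μM/s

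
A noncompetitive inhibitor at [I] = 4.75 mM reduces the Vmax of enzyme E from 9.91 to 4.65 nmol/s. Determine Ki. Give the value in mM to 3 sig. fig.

4.20 mM

Noncompetitive: Vmax,app = Vmax/α with α = 1 + [I]/Ki.
α = Vmax/Vmax,app = 9.91/4.65 = 2.131.
Ki = [I]/(α − 1) = 4.75/1.131 = 4.20 mM.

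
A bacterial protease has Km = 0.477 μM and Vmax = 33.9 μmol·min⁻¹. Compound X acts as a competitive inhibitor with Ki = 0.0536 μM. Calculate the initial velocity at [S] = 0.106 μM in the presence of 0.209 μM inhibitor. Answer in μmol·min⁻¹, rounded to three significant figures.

With α = 1 + [I]/Ki = 1 + 0.209/0.0536 = 4.899, the competitive rate law is v = Vmax[S] / (αKm + [S]).
v = 33.9×0.106 / (4.899×0.477 + 0.106) = 3.593/2.443 = 1.47 μmol·min⁻¹.

1.47 μmol·min⁻¹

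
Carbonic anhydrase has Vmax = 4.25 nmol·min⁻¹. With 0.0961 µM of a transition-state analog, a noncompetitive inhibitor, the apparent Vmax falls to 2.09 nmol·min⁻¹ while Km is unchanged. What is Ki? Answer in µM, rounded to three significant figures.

Noncompetitive: Vmax,app = Vmax/α with α = 1 + [I]/Ki.
α = Vmax/Vmax,app = 4.25/2.09 = 2.033.
Ki = [I]/(α − 1) = 0.0961/1.033 = 0.0930 µM.

0.0930 µM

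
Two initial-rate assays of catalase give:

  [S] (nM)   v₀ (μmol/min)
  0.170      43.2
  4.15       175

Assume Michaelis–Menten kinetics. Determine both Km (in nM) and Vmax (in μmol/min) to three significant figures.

Km = 0.622 nM; Vmax = 201 μmol/min

In reciprocal form, 1/v = (Km/Vmax)·(1/[S]) + 1/Vmax. The two points give (1/[S], 1/v) = (5.882, 0.02315) and (0.2410, 0.005714).
Slope = (0.02315 − 0.005714)/(5.882 − 0.2410) = 0.003090; intercept = 0.02315 − 0.003090×5.882 = 0.004970.
Vmax = 1/intercept = 201 μmol/min; Km = slope × Vmax = 0.003090 × 201 = 0.622 nM.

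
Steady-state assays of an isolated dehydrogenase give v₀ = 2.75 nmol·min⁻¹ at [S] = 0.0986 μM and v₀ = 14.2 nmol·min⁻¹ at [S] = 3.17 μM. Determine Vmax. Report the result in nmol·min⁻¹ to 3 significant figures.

From v = Vmax[S]/(Km+[S]), each point gives Vmax = v(Km+[S])/[S].
Equating: 2.75(Km+0.0986)/0.0986 = 14.2(Km+3.17)/3.17.
27.89·Km + 2.75 = 4.479·Km + 14.2, so (27.89 − 4.479)·Km = 14.2 − 2.75.
Km = 11.45/23.41 = 0.489 μM; then Vmax = 2.75(0.489+0.0986)/0.0986 = 16.4 nmol·min⁻¹.

16.4 nmol·min⁻¹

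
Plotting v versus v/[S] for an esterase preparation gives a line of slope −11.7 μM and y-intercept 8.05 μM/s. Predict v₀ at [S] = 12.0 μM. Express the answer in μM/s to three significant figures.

4.08 μM/s

In the Eadie–Hofstee form v = Vmax − Km·(v/[S]), the slope is −Km and the intercept is Vmax, so Km = 11.7 μM and Vmax = 8.05 μM/s.
v = 8.05 × 12.0/(11.7 + 12.0) = 4.08 μM/s.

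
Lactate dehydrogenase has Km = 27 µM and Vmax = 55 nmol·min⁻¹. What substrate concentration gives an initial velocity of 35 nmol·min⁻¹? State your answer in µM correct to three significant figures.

47.2 µM

Rearranging v = Vmax[S]/(Km+[S]) gives [S] = Km·v/(Vmax − v).
[S] = 27 × 35 / (55 − 35) = 945.0/20.00 = 47.2 µM.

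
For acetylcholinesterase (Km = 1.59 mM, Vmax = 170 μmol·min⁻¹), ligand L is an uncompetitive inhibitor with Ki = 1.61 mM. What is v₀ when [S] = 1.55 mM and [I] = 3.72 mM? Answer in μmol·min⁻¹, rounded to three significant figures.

39.2 μmol·min⁻¹

With α = 1 + [I]/Ki = 1 + 3.72/1.61 = 3.311, the uncompetitive rate law is v = (Vmax/α)·[S] / (Km/α + [S]).
v = (170/3.311)×1.55 / (1.59/3.311 + 1.55) = 79.59/2.030 = 39.2 μmol·min⁻¹.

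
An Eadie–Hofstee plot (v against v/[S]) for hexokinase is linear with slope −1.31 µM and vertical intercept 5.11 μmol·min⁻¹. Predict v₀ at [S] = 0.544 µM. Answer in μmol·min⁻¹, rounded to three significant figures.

In the Eadie–Hofstee form v = Vmax − Km·(v/[S]), the slope is −Km and the intercept is Vmax, so Km = 1.31 µM and Vmax = 5.11 μmol·min⁻¹.
v = 5.11 × 0.544/(1.31 + 0.544) = 1.50 μmol·min⁻¹.

1.50 μmol·min⁻¹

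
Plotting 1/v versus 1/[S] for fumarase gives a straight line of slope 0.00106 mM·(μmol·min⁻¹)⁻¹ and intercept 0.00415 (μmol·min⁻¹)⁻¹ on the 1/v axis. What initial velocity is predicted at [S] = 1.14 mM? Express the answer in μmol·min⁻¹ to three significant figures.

The y-intercept is 1/Vmax, so Vmax = 1/0.00415 = 241 μmol·min⁻¹.
The slope is Km/Vmax, so Km = 0.00106 × 241 = 0.255 mM.
Then v = 241 × 1.14/(0.255 + 1.14) = 197 μmol·min⁻¹.

197 μmol·min⁻¹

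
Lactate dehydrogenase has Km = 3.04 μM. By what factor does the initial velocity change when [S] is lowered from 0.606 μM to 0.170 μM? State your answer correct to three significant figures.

Since Vmax cancels, v₂/v₁ = [S]₂(Km+[S]₁) / [S]₁(Km+[S]₂).
= 0.170×(3.04+0.606) / (0.606×(3.04+0.170)) = 0.6198/1.945 = 0.319.

0.319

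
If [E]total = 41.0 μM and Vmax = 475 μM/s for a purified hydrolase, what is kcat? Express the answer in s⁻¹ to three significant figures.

kcat = Vmax/[E]total = 475 μM/s / 41.0 μM = 11.6 s⁻¹.

11.6 s⁻¹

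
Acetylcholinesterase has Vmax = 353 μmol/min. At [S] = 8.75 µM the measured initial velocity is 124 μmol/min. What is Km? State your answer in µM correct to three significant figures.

From v = Vmax[S]/(Km+[S]), Km = [S](Vmax − v)/v.
Km = 8.75 × (353 − 124) / 124 = 2004/124 = 16.2 µM.

16.2 µM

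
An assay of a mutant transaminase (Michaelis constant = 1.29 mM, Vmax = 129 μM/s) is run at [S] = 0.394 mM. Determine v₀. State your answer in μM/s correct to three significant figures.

v = Vmax·[S]/(Km + [S]) = 129 × 0.394 / (1.29 + 0.394)
  = 50.83 / 1.684 = 30.2 μM/s.

30.2 μM/s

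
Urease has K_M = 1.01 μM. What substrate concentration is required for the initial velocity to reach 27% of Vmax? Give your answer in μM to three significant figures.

v/Vmax = [S]/(Km+[S]) = 0.27, so [S] = Km·0.27/(1 − 0.27) = 1.01 × 0.3699.
[S] = 0.374 μM.

0.374 μM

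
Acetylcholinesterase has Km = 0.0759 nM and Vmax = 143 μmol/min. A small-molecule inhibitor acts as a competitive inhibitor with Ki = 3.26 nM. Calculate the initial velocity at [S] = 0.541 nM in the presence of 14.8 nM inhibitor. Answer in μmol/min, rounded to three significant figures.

With α = 1 + [I]/Ki = 1 + 14.8/3.26 = 5.540, the competitive rate law is v = Vmax[S] / (αKm + [S]).
v = 143×0.541 / (5.540×0.0759 + 0.541) = 77.36/0.9615 = 80.5 μmol/min.

80.5 μmol/min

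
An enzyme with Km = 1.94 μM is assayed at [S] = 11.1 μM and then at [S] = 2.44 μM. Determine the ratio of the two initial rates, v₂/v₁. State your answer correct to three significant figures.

The fractional saturations are [S]/(Km+[S]) = 11.1/13.04 = 0.8512 and 2.44/4.380 = 0.5571.
v₂/v₁ is just their ratio: 0.5571/0.8512 = 0.654.

0.654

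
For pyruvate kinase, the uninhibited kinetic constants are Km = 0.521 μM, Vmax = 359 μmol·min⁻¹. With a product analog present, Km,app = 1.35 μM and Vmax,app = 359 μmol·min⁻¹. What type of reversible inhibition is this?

Km increases (0.521 → 1.35 μM) while Vmax is unchanged — the hallmark of competitive inhibition.

competitive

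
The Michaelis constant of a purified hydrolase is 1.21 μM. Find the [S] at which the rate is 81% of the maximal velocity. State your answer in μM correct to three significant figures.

v/Vmax = [S]/(Km+[S]) = 0.81, so [S] = Km·0.81/(1 − 0.81) = 1.21 × 4.263.
[S] = 5.16 μM.

5.16 μM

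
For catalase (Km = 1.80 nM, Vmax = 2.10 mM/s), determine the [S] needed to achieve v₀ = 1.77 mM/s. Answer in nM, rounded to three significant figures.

9.65 nM

The required fractional saturation is v/Vmax = 1.77/2.10 = 0.8429.
Then [S]/(Km+[S]) = 0.8429 ⇒ [S] = 1.80 × 0.8429/(1 − 0.8429) = 9.65 nM.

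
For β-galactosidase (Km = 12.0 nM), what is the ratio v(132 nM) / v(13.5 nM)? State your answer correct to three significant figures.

Since Vmax cancels, v₂/v₁ = [S]₂(Km+[S]₁) / [S]₁(Km+[S]₂).
= 132×(12.0+13.5) / (13.5×(12.0+132)) = 3366/1944 = 1.73.

1.73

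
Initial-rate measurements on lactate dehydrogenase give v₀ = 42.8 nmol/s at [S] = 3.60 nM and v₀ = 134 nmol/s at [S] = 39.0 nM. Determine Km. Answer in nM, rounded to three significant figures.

10.8 nM

From v = Vmax[S]/(Km+[S]), each point gives Vmax = v(Km+[S])/[S].
Equating: 42.8(Km+3.60)/3.60 = 134(Km+39.0)/39.0.
11.89·Km + 42.8 = 3.436·Km + 134, so (11.89 − 3.436)·Km = 134 − 42.8.
Km = 91.20/8.453 = 10.8 nM; then Vmax = 42.8(10.8+3.60)/3.60 = 171 nmol/s.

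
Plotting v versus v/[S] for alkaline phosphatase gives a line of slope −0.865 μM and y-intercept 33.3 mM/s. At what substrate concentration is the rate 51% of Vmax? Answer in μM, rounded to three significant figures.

The Eadie–Hofstee slope gives Km = 0.865 μM (slope = −Km).
v/Vmax = [S]/(Km+[S]) = 0.51 ⇒ [S] = Km·0.51/(1−0.51) = 0.865 × 1.041 = 0.900 μM.

0.900 μM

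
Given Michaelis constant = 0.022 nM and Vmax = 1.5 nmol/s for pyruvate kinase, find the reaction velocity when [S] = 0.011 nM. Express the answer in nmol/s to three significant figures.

0.500 nmol/s

[S]/(Km+[S]) = 0.011/0.03300 = 0.3333, the fractional saturation.
v = 0.3333 × Vmax = 0.3333 × 1.5 = 0.500 nmol/s.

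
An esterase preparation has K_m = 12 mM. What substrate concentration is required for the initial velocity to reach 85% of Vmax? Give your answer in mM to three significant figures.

v/Vmax = [S]/(Km+[S]) = 0.85, so [S] = Km·0.85/(1 − 0.85) = 12 × 5.667.
[S] = 68.0 mM.

68.0 mM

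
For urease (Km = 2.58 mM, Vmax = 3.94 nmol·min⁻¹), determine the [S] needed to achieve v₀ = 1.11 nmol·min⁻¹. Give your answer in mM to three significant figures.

Rearranging v = Vmax[S]/(Km+[S]) gives [S] = Km·v/(Vmax − v).
[S] = 2.58 × 1.11 / (3.94 − 1.11) = 2.864/2.830 = 1.01 mM.

1.01 mM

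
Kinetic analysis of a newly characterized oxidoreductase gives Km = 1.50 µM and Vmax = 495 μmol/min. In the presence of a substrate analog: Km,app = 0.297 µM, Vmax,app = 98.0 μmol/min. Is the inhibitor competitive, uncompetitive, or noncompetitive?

uncompetitive

Both Km and Vmax decrease by the same factor (~5.05-fold) — characteristic of uncompetitive inhibition.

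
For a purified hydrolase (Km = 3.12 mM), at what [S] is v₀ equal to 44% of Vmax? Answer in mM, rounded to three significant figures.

v/Vmax = [S]/(Km+[S]) = 0.44, so [S] = Km·0.44/(1 − 0.44) = 3.12 × 0.7857.
[S] = 2.45 mM.

2.45 mM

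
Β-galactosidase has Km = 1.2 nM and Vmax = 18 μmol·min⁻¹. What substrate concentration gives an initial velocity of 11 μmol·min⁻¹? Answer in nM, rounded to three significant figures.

1.89 nM

The required fractional saturation is v/Vmax = 11/18 = 0.6111.
Then [S]/(Km+[S]) = 0.6111 ⇒ [S] = 1.2 × 0.6111/(1 − 0.6111) = 1.89 nM.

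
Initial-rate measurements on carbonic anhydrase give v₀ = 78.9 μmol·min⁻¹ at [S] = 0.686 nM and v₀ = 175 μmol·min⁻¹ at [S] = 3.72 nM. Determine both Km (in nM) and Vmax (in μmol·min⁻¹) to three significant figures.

Km = 1.41 nM; Vmax = 242 μmol·min⁻¹

In reciprocal form, 1/v = (Km/Vmax)·(1/[S]) + 1/Vmax. The two points give (1/[S], 1/v) = (1.458, 0.01267) and (0.2688, 0.005714).
Slope = (0.01267 − 0.005714)/(1.458 − 0.2688) = 0.005854; intercept = 0.01267 − 0.005854×1.458 = 0.004141.
Vmax = 1/intercept = 242 μmol·min⁻¹; Km = slope × Vmax = 0.005854 × 242 = 1.41 nM.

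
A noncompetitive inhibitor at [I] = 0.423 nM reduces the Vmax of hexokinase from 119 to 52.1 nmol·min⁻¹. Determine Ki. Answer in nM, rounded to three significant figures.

0.329 nM

Noncompetitive: Vmax,app = Vmax/α with α = 1 + [I]/Ki.
α = Vmax/Vmax,app = 119/52.1 = 2.284.
Since α = 1 + [I]/Ki, [I]/Ki = 2.284 − 1 = 1.284 and Ki = 0.423/1.284 = 0.329 nM.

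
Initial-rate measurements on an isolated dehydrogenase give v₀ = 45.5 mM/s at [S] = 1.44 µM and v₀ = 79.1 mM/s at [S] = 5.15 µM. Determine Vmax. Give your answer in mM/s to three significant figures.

In reciprocal form, 1/v = (Km/Vmax)·(1/[S]) + 1/Vmax. The two points give (1/[S], 1/v) = (0.6944, 0.02198) and (0.1942, 0.01264).
Slope = (0.02198 − 0.01264)/(0.6944 − 0.1942) = 0.01866; intercept = 0.02198 − 0.01866×0.6944 = 0.009019.
Vmax = 1/intercept = 111 mM/s; Km = slope × Vmax = 0.01866 × 111 = 2.07 µM.

111 mM/s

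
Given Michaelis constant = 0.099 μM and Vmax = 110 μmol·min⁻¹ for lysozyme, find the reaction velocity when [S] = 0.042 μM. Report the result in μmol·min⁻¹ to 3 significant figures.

[S]/(Km+[S]) = 0.042/0.1410 = 0.2979, the fractional saturation.
v = 0.2979 × Vmax = 0.2979 × 110 = 32.8 μmol·min⁻¹.

32.8 μmol·min⁻¹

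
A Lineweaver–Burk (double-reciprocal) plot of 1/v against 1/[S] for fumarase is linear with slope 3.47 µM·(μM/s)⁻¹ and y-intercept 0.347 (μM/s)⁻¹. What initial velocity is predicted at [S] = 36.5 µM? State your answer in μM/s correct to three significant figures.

The y-intercept is 1/Vmax, so Vmax = 1/0.347 = 2.88 μM/s.
The slope is Km/Vmax, so Km = 3.47 × 2.88 = 10.0 µM.
Then v = 2.88 × 36.5/(10.0 + 36.5) = 2.26 μM/s.

2.26 μM/s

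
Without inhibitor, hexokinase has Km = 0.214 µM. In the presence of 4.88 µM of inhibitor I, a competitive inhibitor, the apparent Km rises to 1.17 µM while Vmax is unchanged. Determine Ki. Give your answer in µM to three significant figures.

Competitive: Km,app = α·Km with α = 1 + [I]/Ki.
α = Km,app/Km = 1.17/0.214 = 5.467.
Ki = [I]/(α − 1) = 4.88/4.467 = 1.09 µM.

1.09 µM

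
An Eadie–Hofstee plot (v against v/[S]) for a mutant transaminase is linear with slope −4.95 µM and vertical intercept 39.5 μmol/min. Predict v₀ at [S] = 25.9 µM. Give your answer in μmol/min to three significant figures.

In the Eadie–Hofstee form v = Vmax − Km·(v/[S]), the slope is −Km and the intercept is Vmax, so Km = 4.95 µM and Vmax = 39.5 μmol/min.
v = 39.5 × 25.9/(4.95 + 25.9) = 33.2 μmol/min.

33.2 μmol/min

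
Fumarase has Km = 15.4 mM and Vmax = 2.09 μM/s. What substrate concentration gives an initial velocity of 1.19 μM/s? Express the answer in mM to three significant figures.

The required fractional saturation is v/Vmax = 1.19/2.09 = 0.5694.
Then [S]/(Km+[S]) = 0.5694 ⇒ [S] = 15.4 × 0.5694/(1 − 0.5694) = 20.4 mM.

20.4 mM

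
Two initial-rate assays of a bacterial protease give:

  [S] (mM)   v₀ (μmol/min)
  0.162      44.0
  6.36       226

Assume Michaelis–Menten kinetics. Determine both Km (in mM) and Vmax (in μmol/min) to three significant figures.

Km = 0.771 mM; Vmax = 253 μmol/min

From v = Vmax[S]/(Km+[S]), each point gives Vmax = v(Km+[S])/[S].
Equating: 44.0(Km+0.162)/0.162 = 226(Km+6.36)/6.36.
271.6·Km + 44.0 = 35.53·Km + 226, so (271.6 − 35.53)·Km = 226 − 44.0.
Km = 182.0/236.1 = 0.771 mM; then Vmax = 44.0(0.771+0.162)/0.162 = 253 μmol/min.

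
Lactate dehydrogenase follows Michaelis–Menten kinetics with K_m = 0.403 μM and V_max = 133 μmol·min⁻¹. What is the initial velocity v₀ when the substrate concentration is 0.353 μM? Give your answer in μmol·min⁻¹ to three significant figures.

62.1 μmol·min⁻¹

v = Vmax·[S]/(Km + [S]) = 133 × 0.353 / (0.403 + 0.353)
  = 46.95 / 0.7560 = 62.1 μmol·min⁻¹.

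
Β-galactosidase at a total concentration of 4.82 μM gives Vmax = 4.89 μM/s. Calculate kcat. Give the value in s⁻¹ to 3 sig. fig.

1.01 s⁻¹

kcat = Vmax/[E]total = 4.89 μM/s / 4.82 μM = 1.01 s⁻¹.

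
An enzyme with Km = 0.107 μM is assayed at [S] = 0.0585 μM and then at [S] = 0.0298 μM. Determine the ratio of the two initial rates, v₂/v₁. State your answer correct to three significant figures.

0.616

Since Vmax cancels, v₂/v₁ = [S]₂(Km+[S]₁) / [S]₁(Km+[S]₂).
= 0.0298×(0.107+0.0585) / (0.0585×(0.107+0.0298)) = 0.004932/0.008003 = 0.616.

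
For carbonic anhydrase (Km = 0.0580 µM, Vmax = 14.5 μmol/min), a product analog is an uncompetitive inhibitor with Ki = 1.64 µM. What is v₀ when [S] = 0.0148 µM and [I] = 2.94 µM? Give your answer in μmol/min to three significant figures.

α = 1 + [I]/Ki = 1 + 2.94/1.64 = 2.793.
For an uncompetitive inhibitor, both parameters are divided by α, giving Vmax/α and Km/α: Km,app = 0.0208 µM, Vmax,app = 5.19 μmol/min.
v = Vmax,app·[S]/(Km,app + [S]) = 5.19 × 0.0148/(0.0208 + 0.0148) = 2.16 μmol/min.

2.16 μmol/min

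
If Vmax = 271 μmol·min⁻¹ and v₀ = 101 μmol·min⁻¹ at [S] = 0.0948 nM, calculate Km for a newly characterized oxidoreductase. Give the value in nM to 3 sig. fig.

0.160 nM

v/Vmax = 101/271 = 0.3727 = [S]/(Km+[S]).
So Km + [S] = [S]/0.3727 = 0.2544 nM, giving Km = 0.2544 − 0.0948 = 0.160 nM.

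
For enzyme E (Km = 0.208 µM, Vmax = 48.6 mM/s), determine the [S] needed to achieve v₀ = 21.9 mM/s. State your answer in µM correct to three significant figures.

The required fractional saturation is v/Vmax = 21.9/48.6 = 0.4506.
Then [S]/(Km+[S]) = 0.4506 ⇒ [S] = 0.208 × 0.4506/(1 − 0.4506) = 0.171 µM.

0.171 µM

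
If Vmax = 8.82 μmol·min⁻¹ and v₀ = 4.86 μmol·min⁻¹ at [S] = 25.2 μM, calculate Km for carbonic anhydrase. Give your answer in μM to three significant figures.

v/Vmax = 4.86/8.82 = 0.5510 = [S]/(Km+[S]).
So Km + [S] = [S]/0.5510 = 45.73 μM, giving Km = 45.73 − 25.2 = 20.5 μM.

20.5 μM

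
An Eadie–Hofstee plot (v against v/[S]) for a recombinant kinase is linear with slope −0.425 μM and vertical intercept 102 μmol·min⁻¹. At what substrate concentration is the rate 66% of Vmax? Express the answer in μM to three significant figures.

0.825 μM

The Eadie–Hofstee slope gives Km = 0.425 μM (slope = −Km).
v/Vmax = [S]/(Km+[S]) = 0.66 ⇒ [S] = Km·0.66/(1−0.66) = 0.425 × 1.941 = 0.825 μM.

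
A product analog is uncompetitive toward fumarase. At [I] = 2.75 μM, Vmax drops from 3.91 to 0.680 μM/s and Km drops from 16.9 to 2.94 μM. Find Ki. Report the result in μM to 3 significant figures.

Uncompetitive: Vmax,app = Vmax/α (and Km,app = Km/α) with α = 1 + [I]/Ki.
α = Vmax/Vmax,app = 3.91/0.680 = 5.750.
Since α = 1 + [I]/Ki, [I]/Ki = 5.750 − 1 = 4.750 and Ki = 2.75/4.750 = 0.579 μM.

0.579 μM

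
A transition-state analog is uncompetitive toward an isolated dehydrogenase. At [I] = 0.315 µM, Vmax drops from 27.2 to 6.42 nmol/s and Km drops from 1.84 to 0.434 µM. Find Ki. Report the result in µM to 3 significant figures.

Uncompetitive: Vmax,app = Vmax/α (and Km,app = Km/α) with α = 1 + [I]/Ki.
α = Vmax/Vmax,app = 27.2/6.42 = 4.237.
Ki = [I]/(α − 1) = 0.315/3.237 = 0.0973 µM.

0.0973 µM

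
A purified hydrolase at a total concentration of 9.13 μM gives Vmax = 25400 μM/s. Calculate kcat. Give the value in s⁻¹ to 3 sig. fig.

kcat = Vmax/[E]total = 25400 μM/s / 9.13 μM = 2780 s⁻¹.

2780 s⁻¹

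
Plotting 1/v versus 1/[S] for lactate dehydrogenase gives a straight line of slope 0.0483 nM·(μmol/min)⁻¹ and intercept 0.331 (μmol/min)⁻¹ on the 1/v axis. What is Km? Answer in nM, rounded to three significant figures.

0.146 nM

y-intercept = 1/Vmax ⇒ Vmax = 3.02 μmol/min; slope = Km/Vmax ⇒ Km = slope × Vmax.
Km = 0.0483 × 3.02 = 0.146 nM.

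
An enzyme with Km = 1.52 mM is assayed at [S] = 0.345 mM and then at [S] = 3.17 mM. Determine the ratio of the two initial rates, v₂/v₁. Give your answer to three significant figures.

3.65

Since Vmax cancels, v₂/v₁ = [S]₂(Km+[S]₁) / [S]₁(Km+[S]₂).
= 3.17×(1.52+0.345) / (0.345×(1.52+3.17)) = 5.912/1.618 = 3.65.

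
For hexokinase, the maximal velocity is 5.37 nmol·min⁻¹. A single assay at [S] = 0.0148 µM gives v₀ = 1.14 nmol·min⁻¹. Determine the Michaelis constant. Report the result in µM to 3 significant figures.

0.0549 µM

v/Vmax = 1.14/5.37 = 0.2123 = [S]/(Km+[S]).
So Km + [S] = [S]/0.2123 = 0.06972 µM, giving Km = 0.06972 − 0.0148 = 0.0549 µM.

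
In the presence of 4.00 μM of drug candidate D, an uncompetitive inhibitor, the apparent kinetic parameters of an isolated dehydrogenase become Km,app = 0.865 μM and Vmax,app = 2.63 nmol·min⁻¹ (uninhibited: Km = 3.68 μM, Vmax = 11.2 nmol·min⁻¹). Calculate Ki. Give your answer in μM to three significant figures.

1.23 μM

Uncompetitive: Vmax,app = Vmax/α (and Km,app = Km/α) with α = 1 + [I]/Ki.
α = Vmax/Vmax,app = 11.2/2.63 = 4.259.
Since α = 1 + [I]/Ki, [I]/Ki = 4.259 − 1 = 3.259 and Ki = 4.00/3.259 = 1.23 μM.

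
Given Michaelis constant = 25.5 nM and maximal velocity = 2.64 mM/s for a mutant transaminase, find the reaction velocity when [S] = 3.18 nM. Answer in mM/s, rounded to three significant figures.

v = Vmax·[S]/(Km + [S]) = 2.64 × 3.18 / (25.5 + 3.18)
  = 8.395 / 28.68 = 0.293 mM/s.

0.293 mM/s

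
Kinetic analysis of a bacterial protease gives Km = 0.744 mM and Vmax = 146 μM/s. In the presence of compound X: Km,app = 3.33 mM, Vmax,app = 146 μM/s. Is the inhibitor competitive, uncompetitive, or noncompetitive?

competitive

Km increases (0.744 → 3.33 mM) while Vmax is unchanged — the hallmark of competitive inhibition.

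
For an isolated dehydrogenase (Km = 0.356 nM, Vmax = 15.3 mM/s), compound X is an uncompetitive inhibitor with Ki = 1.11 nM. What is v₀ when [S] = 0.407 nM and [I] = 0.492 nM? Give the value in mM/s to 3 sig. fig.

α = 1 + [I]/Ki = 1 + 0.492/1.11 = 1.443.
For an uncompetitive inhibitor, both parameters are divided by α, giving Vmax/α and Km/α: Km,app = 0.247 nM, Vmax,app = 10.6 mM/s.
v = Vmax,app·[S]/(Km,app + [S]) = 10.6 × 0.407/(0.247 + 0.407) = 6.60 mM/s.

6.60 mM/s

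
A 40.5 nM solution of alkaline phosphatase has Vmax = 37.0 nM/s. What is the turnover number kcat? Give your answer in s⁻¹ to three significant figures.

kcat = Vmax/[E]total = 37.0 nM/s / 40.5 nM = 0.914 s⁻¹.

0.914 s⁻¹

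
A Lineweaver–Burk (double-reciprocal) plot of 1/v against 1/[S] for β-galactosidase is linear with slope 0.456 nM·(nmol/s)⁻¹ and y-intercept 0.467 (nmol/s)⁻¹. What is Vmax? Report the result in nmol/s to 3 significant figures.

2.14 nmol/s

The y-intercept of a Lineweaver–Burk plot equals 1/Vmax, so Vmax = 1/0.467 = 2.14 nmol/s.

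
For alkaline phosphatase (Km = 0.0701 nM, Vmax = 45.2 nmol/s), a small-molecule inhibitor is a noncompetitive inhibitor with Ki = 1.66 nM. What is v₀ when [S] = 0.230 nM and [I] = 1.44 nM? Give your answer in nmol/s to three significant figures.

α = 1 + [I]/Ki = 1 + 1.44/1.66 = 1.867.
For a noncompetitive inhibitor, Vmax is reduced to Vmax/α while Km is unchanged: Km,app = 0.0701 nM, Vmax,app = 24.2 nmol/s.
v = Vmax,app·[S]/(Km,app + [S]) = 24.2 × 0.230/(0.0701 + 0.230) = 18.6 nmol/s.

18.6 nmol/s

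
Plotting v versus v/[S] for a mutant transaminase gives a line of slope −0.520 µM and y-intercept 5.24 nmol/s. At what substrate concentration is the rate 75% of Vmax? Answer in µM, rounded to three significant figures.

1.56 µM

The Eadie–Hofstee slope gives Km = 0.520 µM (slope = −Km).
v/Vmax = [S]/(Km+[S]) = 0.75 ⇒ [S] = Km·0.75/(1−0.75) = 0.520 × 3.000 = 1.56 µM.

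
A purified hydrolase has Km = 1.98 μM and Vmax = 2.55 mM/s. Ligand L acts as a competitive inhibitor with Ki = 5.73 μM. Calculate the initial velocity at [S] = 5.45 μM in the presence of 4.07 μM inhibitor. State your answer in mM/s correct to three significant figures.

α = 1 + [I]/Ki = 1 + 4.07/5.73 = 1.710.
For a competitive inhibitor, Vmax is unchanged and the apparent Km becomes α·Km: Km,app = 3.39 μM, Vmax,app = 2.55 mM/s.
v = Vmax,app·[S]/(Km,app + [S]) = 2.55 × 5.45/(3.39 + 5.45) = 1.57 mM/s.

1.57 mM/s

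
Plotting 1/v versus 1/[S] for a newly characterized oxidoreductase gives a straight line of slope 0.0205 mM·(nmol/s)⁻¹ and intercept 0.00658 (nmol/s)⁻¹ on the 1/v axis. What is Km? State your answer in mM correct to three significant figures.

y-intercept = 1/Vmax ⇒ Vmax = 152 nmol/s; slope = Km/Vmax ⇒ Km = slope × Vmax.
Km = 0.0205 × 152 = 3.12 mM.

3.12 mM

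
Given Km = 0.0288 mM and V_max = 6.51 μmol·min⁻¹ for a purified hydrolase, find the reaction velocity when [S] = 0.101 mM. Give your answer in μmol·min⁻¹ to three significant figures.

[S]/(Km+[S]) = 0.101/0.1298 = 0.7781, the fractional saturation.
v = 0.7781 × Vmax = 0.7781 × 6.51 = 5.07 μmol·min⁻¹.

5.07 μmol·min⁻¹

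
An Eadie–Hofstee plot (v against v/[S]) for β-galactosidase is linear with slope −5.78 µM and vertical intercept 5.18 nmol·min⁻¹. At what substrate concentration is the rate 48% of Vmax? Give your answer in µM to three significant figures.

The Eadie–Hofstee slope gives Km = 5.78 µM (slope = −Km).
v/Vmax = [S]/(Km+[S]) = 0.48 ⇒ [S] = Km·0.48/(1−0.48) = 5.78 × 0.9231 = 5.34 µM.

5.34 µM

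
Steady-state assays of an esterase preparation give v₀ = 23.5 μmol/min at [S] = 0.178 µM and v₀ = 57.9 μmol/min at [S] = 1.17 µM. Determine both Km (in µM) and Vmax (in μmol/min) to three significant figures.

In reciprocal form, 1/v = (Km/Vmax)·(1/[S]) + 1/Vmax. The two points give (1/[S], 1/v) = (5.618, 0.04255) and (0.8547, 0.01727).
Slope = (0.04255 − 0.01727)/(5.618 − 0.8547) = 0.005308; intercept = 0.04255 − 0.005308×5.618 = 0.01273.
Vmax = 1/intercept = 78.5 μmol/min; Km = slope × Vmax = 0.005308 × 78.5 = 0.417 µM.

Km = 0.417 µM; Vmax = 78.5 μmol/min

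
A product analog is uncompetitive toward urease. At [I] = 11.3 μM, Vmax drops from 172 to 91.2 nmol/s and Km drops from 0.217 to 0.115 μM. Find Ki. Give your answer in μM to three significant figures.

12.8 μM

Uncompetitive: Vmax,app = Vmax/α (and Km,app = Km/α) with α = 1 + [I]/Ki.
α = Vmax/Vmax,app = 172/91.2 = 1.886.
Ki = [I]/(α − 1) = 11.3/0.8860 = 12.8 μM.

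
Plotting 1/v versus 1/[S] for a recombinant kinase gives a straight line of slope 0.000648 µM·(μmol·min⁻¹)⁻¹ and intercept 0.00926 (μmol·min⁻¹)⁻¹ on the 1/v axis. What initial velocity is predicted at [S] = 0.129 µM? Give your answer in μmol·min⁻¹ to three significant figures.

70.0 μmol·min⁻¹

The y-intercept is 1/Vmax, so Vmax = 1/0.00926 = 108 μmol·min⁻¹.
The slope is Km/Vmax, so Km = 0.000648 × 108 = 0.0700 µM.
Then v = 108 × 0.129/(0.0700 + 0.129) = 70.0 μmol·min⁻¹.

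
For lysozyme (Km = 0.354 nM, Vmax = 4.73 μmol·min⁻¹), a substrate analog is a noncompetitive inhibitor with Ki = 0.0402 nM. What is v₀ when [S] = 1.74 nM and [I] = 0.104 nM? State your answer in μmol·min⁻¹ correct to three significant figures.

1.10 μmol·min⁻¹

With α = 1 + [I]/Ki = 1 + 0.104/0.0402 = 3.587, the noncompetitive rate law is v = (Vmax/α)·[S] / (Km + [S]).
v = (4.73/3.587)×1.74 / (0.354 + 1.74) = 2.294/2.094 = 1.10 μmol·min⁻¹.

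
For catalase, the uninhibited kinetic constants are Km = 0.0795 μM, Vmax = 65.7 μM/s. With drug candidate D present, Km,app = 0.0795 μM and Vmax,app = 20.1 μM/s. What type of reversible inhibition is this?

Vmax decreases (65.7 → 20.1 μM/s) while Km is unchanged — pure noncompetitive inhibition.

noncompetitive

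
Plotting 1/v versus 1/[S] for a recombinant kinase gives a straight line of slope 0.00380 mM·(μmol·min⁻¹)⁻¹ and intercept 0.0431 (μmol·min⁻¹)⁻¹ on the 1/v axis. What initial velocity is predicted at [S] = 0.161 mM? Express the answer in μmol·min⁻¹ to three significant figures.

15.0 μmol·min⁻¹

The y-intercept is 1/Vmax, so Vmax = 1/0.0431 = 23.2 μmol·min⁻¹.
The slope is Km/Vmax, so Km = 0.00380 × 23.2 = 0.0882 mM.
Then v = 23.2 × 0.161/(0.0882 + 0.161) = 15.0 μmol·min⁻¹.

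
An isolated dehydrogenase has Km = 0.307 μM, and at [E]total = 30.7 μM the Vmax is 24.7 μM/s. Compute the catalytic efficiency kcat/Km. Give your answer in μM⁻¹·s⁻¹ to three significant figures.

2.62 μM⁻¹·s⁻¹

kcat = Vmax/[E]total = 24.7/30.7 = 0.805 s⁻¹.
kcat/Km = 0.805/0.307 = 2.62 μM⁻¹·s⁻¹.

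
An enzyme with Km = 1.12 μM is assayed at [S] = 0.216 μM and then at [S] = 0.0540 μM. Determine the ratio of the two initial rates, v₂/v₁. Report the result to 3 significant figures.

0.284

Since Vmax cancels, v₂/v₁ = [S]₂(Km+[S]₁) / [S]₁(Km+[S]₂).
= 0.0540×(1.12+0.216) / (0.216×(1.12+0.0540)) = 0.07214/0.2536 = 0.284.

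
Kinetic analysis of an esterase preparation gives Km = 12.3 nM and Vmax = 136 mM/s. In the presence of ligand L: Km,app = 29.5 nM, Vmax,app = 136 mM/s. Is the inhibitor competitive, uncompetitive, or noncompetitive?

competitive

Km increases (12.3 → 29.5 nM) while Vmax is unchanged — the hallmark of competitive inhibition.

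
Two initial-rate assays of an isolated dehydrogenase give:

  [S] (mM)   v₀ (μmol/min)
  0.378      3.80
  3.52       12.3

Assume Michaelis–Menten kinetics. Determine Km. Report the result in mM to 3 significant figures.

1.30 mM

From v = Vmax[S]/(Km+[S]), each point gives Vmax = v(Km+[S])/[S].
Equating: 3.80(Km+0.378)/0.378 = 12.3(Km+3.52)/3.52.
10.05·Km + 3.80 = 3.494·Km + 12.3, so (10.05 − 3.494)·Km = 12.3 − 3.80.
Km = 8.500/6.559 = 1.30 mM; then Vmax = 3.80(1.30+0.378)/0.378 = 16.8 μmol/min.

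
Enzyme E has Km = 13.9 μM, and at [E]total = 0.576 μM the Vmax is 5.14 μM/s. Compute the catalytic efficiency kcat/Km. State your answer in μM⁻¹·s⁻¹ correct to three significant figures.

0.642 μM⁻¹·s⁻¹

kcat = Vmax/[E]total = 5.14/0.576 = 8.92 s⁻¹.
kcat/Km = 8.92/13.9 = 0.642 μM⁻¹·s⁻¹.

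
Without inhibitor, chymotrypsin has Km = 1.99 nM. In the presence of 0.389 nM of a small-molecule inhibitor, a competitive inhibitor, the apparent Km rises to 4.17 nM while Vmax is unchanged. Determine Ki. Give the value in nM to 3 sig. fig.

Competitive: Km,app = α·Km with α = 1 + [I]/Ki.
α = Km,app/Km = 4.17/1.99 = 2.095.
Since α = 1 + [I]/Ki, [I]/Ki = 2.095 − 1 = 1.095 and Ki = 0.389/1.095 = 0.355 nM.

0.355 nM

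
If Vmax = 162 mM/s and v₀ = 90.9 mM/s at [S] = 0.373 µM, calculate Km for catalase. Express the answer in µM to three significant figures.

v/Vmax = 90.9/162 = 0.5611 = [S]/(Km+[S]).
So Km + [S] = [S]/0.5611 = 0.6648 µM, giving Km = 0.6648 − 0.373 = 0.292 µM.

0.292 µM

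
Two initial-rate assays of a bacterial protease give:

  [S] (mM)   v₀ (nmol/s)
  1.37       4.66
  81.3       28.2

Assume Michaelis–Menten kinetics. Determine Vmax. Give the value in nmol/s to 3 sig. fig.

30.9 nmol/s

From v = Vmax[S]/(Km+[S]), each point gives Vmax = v(Km+[S])/[S].
Equating: 4.66(Km+1.37)/1.37 = 28.2(Km+81.3)/81.3.
3.401·Km + 4.66 = 0.3469·Km + 28.2, so (3.401 − 0.3469)·Km = 28.2 − 4.66.
Km = 23.54/3.055 = 7.71 mM; then Vmax = 4.66(7.71+1.37)/1.37 = 30.9 nmol/s.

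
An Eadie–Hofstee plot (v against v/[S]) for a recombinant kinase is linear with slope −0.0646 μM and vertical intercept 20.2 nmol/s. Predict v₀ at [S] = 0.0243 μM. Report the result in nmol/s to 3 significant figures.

5.52 nmol/s

In the Eadie–Hofstee form v = Vmax − Km·(v/[S]), the slope is −Km and the intercept is Vmax, so Km = 0.0646 μM and Vmax = 20.2 nmol/s.
v = 20.2 × 0.0243/(0.0646 + 0.0243) = 5.52 nmol/s.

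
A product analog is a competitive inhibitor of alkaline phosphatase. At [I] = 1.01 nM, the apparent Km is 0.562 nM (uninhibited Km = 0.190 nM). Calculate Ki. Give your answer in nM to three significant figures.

0.516 nM

Competitive: Km,app = α·Km with α = 1 + [I]/Ki.
α = Km,app/Km = 0.562/0.190 = 2.958.
Since α = 1 + [I]/Ki, [I]/Ki = 2.958 − 1 = 1.958 and Ki = 1.01/1.958 = 0.516 nM.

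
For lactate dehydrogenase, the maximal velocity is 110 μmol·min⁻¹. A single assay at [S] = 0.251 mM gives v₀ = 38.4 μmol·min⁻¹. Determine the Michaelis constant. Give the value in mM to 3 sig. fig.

0.468 mM

From v = Vmax[S]/(Km+[S]), Km = [S](Vmax − v)/v.
Km = 0.251 × (110 − 38.4) / 38.4 = 17.97/38.4 = 0.468 mM.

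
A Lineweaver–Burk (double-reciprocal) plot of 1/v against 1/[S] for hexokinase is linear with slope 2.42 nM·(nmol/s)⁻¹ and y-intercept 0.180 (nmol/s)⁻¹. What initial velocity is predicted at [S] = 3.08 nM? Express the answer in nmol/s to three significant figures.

The y-intercept is 1/Vmax, so Vmax = 1/0.180 = 5.56 nmol/s.
The slope is Km/Vmax, so Km = 2.42 × 5.56 = 13.4 nM.
Then v = 5.56 × 3.08/(13.4 + 3.08) = 1.04 nmol/s.

1.04 nmol/s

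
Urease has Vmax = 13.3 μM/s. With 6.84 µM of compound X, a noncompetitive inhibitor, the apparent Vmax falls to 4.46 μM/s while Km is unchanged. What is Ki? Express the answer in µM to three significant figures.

3.45 µM

Noncompetitive: Vmax,app = Vmax/α with α = 1 + [I]/Ki.
α = Vmax/Vmax,app = 13.3/4.46 = 2.982.
Since α = 1 + [I]/Ki, [I]/Ki = 2.982 − 1 = 1.982 and Ki = 6.84/1.982 = 3.45 µM.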